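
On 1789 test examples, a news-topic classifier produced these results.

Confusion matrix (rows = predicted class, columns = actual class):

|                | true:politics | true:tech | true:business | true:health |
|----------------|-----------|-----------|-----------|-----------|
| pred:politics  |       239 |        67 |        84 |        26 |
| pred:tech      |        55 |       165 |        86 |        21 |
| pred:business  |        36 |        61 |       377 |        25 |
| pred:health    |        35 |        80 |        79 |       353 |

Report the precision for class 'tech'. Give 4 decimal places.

Take TP from the diagonal, FP from the rest of the 'tech' prediction marginal, FN from the rest of the 'tech' actual marginal.
precision = TP/(TP+FP).
tech: TP=165, FP=55+86+21=162 → 165/327 = 0.50459

0.5046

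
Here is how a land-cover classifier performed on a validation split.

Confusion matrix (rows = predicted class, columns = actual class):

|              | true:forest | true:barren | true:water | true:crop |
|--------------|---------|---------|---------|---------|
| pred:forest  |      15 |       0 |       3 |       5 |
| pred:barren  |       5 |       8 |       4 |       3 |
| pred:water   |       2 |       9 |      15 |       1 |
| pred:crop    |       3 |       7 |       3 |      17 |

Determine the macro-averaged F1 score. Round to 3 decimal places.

0.543

Per-class F1 score (2·TP/(2·TP+FP+FN)):
  forest: TP=15, FP=0+3+5=8, FN=5+2+3=10 → 30/48 = 0.6250
  barren: TP=8, FP=5+4+3=12, FN=0+9+7=16 → 16/44 = 0.3636
  water: TP=15, FP=2+9+1=12, FN=3+4+3=10 → 30/52 = 0.5769
  crop: TP=17, FP=3+7+3=13, FN=5+3+1=9 → 34/56 = 0.6071
Macro-F1 score = mean = (0.6250 + 0.3636 + 0.5769 + 0.6071) / 4 = 0.543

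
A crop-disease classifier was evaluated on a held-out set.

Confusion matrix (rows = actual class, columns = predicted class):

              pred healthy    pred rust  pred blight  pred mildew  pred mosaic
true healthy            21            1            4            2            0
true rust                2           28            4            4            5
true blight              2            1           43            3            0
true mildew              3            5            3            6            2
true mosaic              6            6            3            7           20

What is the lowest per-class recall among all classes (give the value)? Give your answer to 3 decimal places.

0.316

Per-class recall (TP/(TP+FN)):
  healthy: TP=21, FN=1+4+2+0=7 → 21/28 = 0.7500
  rust: TP=28, FN=2+4+4+5=15 → 28/43 = 0.6512
  blight: TP=43, FN=2+1+3+0=6 → 43/49 = 0.8776
  mildew: TP=6, FN=3+5+3+2=13 → 6/19 = 0.3158
  mosaic: TP=20, FN=6+6+3+7=22 → 20/42 = 0.4762
Lowest is class 'mildew' with recall = 0.316.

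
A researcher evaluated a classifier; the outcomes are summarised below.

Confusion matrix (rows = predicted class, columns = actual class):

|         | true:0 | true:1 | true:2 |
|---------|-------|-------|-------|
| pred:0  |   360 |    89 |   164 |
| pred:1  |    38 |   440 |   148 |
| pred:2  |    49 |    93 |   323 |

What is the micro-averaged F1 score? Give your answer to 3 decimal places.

Micro-averaging pools counts across classes: ΣTP=1123, ΣFP=581, ΣFN=581.
Micro-F1 score = 2·TP/(2·TP+FP+FN) on pooled counts = 0.659 (equals overall accuracy in single-label multiclass).

0.659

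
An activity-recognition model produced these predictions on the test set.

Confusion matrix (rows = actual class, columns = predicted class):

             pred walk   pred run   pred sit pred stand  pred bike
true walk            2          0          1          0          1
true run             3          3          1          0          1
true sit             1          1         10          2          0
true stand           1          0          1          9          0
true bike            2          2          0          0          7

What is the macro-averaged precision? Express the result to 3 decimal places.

Per-class precision (TP/(TP+FP)):
  walk: TP=2, FP=3+1+1+2=7 → 2/9 = 0.2222
  run: TP=3, FP=0+1+0+2=3 → 3/6 = 0.5000
  sit: TP=10, FP=1+1+1+0=3 → 10/13 = 0.7692
  stand: TP=9, FP=0+0+2+0=2 → 9/11 = 0.8182
  bike: TP=7, FP=1+1+0+0=2 → 7/9 = 0.7778
Macro-precision = mean = (0.2222 + 0.5000 + 0.7692 + 0.8182 + 0.7778) / 5 = 0.617

0.617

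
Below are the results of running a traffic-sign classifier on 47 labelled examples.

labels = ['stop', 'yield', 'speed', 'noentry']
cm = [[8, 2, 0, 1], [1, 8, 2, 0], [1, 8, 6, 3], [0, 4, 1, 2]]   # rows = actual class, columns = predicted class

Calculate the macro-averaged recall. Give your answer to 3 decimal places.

0.518

Per-class recall (TP/(TP+FN)):
  stop: TP=8, FN=2+0+1=3 → 8/11 = 0.7273
  yield: TP=8, FN=1+2+0=3 → 8/11 = 0.7273
  speed: TP=6, FN=1+8+3=12 → 6/18 = 0.3333
  noentry: TP=2, FN=0+4+1=5 → 2/7 = 0.2857
Macro-recall = mean = (0.7273 + 0.7273 + 0.3333 + 0.2857) / 4 = 0.518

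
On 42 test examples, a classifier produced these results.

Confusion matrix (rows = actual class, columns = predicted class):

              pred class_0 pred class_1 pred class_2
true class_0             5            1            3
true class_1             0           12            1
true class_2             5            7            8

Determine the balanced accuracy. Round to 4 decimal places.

0.6262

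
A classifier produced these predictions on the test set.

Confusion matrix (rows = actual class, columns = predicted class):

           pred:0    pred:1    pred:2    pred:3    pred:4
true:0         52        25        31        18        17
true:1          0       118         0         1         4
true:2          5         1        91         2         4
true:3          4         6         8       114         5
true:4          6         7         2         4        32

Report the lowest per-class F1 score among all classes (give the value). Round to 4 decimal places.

Per-class F1 score (2·TP/(2·TP+FP+FN)):
  0: TP=52, FP=0+5+4+6=15, FN=25+31+18+17=91 → 104/210 = 0.49524
  1: TP=118, FP=25+1+6+7=39, FN=0+0+1+4=5 → 236/280 = 0.84286
  2: TP=91, FP=31+0+8+2=41, FN=5+1+2+4=12 → 182/235 = 0.77447
  3: TP=114, FP=18+1+2+4=25, FN=4+6+8+5=23 → 228/276 = 0.82609
  4: TP=32, FP=17+4+4+5=30, FN=6+7+2+4=19 → 64/113 = 0.56637
Lowest is class '0' with F1 score = 0.4952.

0.4952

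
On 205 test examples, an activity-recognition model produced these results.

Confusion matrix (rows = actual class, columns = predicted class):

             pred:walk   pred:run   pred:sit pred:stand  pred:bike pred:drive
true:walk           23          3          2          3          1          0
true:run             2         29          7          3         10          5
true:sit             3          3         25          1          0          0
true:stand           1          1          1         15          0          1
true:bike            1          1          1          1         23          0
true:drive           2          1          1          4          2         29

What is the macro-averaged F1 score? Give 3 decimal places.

Per-class F1 score (2·TP/(2·TP+FP+FN)):
  walk: TP=23, FP=2+3+1+1+2=9, FN=3+2+3+1+0=9 → 46/64 = 0.7188
  run: TP=29, FP=3+3+1+1+1=9, FN=2+7+3+10+5=27 → 58/94 = 0.6170
  sit: TP=25, FP=2+7+1+1+1=12, FN=3+3+1+0+0=7 → 50/69 = 0.7246
  stand: TP=15, FP=3+3+1+1+4=12, FN=1+1+1+0+1=4 → 30/46 = 0.6522
  bike: TP=23, FP=1+10+0+0+2=13, FN=1+1+1+1+0=4 → 46/63 = 0.7302
  drive: TP=29, FP=0+5+0+1+0=6, FN=2+1+1+4+2=10 → 58/74 = 0.7838
Macro-F1 score = mean = (0.7188 + 0.6170 + 0.7246 + 0.6522 + 0.7302 + 0.7838) / 6 = 0.704

0.704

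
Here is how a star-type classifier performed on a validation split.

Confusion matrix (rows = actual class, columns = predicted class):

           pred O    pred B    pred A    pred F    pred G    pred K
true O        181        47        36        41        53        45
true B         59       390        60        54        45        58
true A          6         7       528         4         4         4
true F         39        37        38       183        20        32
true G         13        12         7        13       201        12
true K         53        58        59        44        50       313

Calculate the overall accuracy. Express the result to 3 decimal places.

Accuracy = trace / total = (181+390+528+183+201+313=1796) / 2806 = 1796/2806 = 0.640

0.640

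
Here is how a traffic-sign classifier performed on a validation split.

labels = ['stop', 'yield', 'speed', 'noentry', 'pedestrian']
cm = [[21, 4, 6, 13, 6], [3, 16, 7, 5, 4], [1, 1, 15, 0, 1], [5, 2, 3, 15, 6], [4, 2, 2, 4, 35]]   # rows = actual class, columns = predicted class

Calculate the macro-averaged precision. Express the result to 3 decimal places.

0.558

Per-class precision (TP/(TP+FP)):
  stop: TP=21, FP=3+1+5+4=13 → 21/34 = 0.6176
  yield: TP=16, FP=4+1+2+2=9 → 16/25 = 0.6400
  speed: TP=15, FP=6+7+3+2=18 → 15/33 = 0.4545
  noentry: TP=15, FP=13+5+0+4=22 → 15/37 = 0.4054
  pedestrian: TP=35, FP=6+4+1+6=17 → 35/52 = 0.6731
Macro-precision = mean = (0.6176 + 0.6400 + 0.4545 + 0.4054 + 0.6731) / 5 = 0.558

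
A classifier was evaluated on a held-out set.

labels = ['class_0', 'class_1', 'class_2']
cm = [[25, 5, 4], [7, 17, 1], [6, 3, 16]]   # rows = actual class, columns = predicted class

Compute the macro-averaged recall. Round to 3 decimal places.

0.685

Per-class recall (TP/(TP+FN)):
  class_0: TP=25, FN=5+4=9 → 25/34 = 0.7353
  class_1: TP=17, FN=7+1=8 → 17/25 = 0.6800
  class_2: TP=16, FN=6+3=9 → 16/25 = 0.6400
Macro-recall = mean = (0.7353 + 0.6800 + 0.6400) / 3 = 0.685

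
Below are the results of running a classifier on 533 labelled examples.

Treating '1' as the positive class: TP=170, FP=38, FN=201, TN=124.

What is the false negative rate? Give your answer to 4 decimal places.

FNR = FN/(FN+TP) = 201/(201+170) = 0.5418

0.5418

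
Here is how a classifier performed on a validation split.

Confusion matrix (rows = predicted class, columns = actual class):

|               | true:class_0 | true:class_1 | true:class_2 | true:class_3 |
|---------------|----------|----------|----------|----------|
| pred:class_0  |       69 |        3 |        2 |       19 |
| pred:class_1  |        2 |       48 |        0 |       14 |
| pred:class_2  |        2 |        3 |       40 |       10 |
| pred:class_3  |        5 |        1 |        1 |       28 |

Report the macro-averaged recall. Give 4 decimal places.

0.7705

Per-class recall (TP/(TP+FN)):
  class_0: TP=69, FN=2+2+5=9 → 69/78 = 0.88462
  class_1: TP=48, FN=3+3+1=7 → 48/55 = 0.87273
  class_2: TP=40, FN=2+0+1=3 → 40/43 = 0.93023
  class_3: TP=28, FN=19+14+10=43 → 28/71 = 0.39437
Macro-recall = mean = (0.88462 + 0.87273 + 0.93023 + 0.39437) / 4 = 0.7705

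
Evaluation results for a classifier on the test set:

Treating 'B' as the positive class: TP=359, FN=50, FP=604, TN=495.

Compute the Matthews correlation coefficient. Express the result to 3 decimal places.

MCC = (TP·TN − FP·FN) / √((TP+FP)(TP+FN)(TN+FP)(TN+FN))
Numerator = 359·495 − 604·50 = 147505
Denominator = √(963·409·1099·545) = √235908608985 = 485704.2402
MCC = 147505 / 485704.2402 = 0.304

0.304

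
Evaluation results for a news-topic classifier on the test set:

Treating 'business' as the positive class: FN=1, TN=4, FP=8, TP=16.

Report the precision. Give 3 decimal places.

Precision = TP/(TP+FP) = 16/(16+8) = 16/24 = 0.667

0.667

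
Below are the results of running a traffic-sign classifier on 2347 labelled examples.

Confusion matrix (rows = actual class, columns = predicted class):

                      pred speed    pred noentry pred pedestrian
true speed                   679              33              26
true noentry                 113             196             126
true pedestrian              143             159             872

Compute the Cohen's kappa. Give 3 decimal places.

Observed agreement pₒ = trace/N = 1747/2347 = 0.7444
Expected agreement pₑ = Σ (rowᵢ·colᵢ)/N² = (738·935 + 435·388 + 1174·1024)/2347² = 0.3742
κ = (pₒ − pₑ)/(1 − pₑ) = (0.7444 − 0.3742)/(1 − 0.3742) = 0.592

0.592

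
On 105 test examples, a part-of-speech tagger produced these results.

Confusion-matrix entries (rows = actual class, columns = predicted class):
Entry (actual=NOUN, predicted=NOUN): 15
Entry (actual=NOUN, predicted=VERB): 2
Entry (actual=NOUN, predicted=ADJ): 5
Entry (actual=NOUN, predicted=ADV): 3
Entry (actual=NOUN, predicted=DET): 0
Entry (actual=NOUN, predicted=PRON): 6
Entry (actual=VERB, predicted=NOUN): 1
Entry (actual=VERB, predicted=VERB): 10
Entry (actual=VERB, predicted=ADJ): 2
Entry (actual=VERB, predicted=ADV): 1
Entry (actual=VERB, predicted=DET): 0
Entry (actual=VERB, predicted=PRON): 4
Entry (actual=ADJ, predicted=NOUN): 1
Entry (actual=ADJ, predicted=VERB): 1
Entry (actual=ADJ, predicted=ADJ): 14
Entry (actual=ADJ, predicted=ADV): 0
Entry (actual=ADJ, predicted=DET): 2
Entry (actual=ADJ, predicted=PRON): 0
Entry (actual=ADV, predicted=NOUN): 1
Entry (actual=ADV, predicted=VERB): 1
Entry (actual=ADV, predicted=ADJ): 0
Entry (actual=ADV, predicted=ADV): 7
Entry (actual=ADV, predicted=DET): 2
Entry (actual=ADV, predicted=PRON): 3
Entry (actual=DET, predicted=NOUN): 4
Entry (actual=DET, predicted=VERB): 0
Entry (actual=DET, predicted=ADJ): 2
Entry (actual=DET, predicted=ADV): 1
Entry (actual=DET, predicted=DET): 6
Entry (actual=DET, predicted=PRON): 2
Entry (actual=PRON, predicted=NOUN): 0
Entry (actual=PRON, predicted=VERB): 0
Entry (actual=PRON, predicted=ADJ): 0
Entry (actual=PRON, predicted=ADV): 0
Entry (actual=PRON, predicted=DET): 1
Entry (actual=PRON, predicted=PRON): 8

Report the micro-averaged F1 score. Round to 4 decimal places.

Micro-averaging pools counts across classes: ΣTP=60, ΣFP=45, ΣFN=45.
Micro-F1 score = 2·TP/(2·TP+FP+FN) on pooled counts = 0.5714 (equals overall accuracy in single-label multiclass).

0.5714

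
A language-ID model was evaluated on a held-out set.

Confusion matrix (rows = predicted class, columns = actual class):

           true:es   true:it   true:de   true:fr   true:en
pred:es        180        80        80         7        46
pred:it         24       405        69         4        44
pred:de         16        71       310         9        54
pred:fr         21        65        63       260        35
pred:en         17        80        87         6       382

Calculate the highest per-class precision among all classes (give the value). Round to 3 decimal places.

Per-class precision (TP/(TP+FP)):
  es: TP=180, FP=80+80+7+46=213 → 180/393 = 0.4580
  it: TP=405, FP=24+69+4+44=141 → 405/546 = 0.7418
  de: TP=310, FP=16+71+9+54=150 → 310/460 = 0.6739
  fr: TP=260, FP=21+65+63+35=184 → 260/444 = 0.5856
  en: TP=382, FP=17+80+87+6=190 → 382/572 = 0.6678
Highest is class 'it' with precision = 0.742.

0.742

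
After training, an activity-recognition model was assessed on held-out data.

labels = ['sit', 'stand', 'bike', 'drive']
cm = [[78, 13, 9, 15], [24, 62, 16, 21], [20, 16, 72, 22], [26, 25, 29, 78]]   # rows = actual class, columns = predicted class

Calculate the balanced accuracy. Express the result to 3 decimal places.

0.557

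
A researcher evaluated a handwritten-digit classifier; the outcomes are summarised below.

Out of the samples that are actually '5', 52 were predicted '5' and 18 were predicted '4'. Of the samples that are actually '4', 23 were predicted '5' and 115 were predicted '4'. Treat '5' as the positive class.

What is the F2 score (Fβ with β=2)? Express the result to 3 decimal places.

0.732

Fβ = (1+β²)·TP / ((1+β²)·TP + β²·FN + FP), with β²=4
= 5·52 / (5·52 + 4·18 + 23) = 0.732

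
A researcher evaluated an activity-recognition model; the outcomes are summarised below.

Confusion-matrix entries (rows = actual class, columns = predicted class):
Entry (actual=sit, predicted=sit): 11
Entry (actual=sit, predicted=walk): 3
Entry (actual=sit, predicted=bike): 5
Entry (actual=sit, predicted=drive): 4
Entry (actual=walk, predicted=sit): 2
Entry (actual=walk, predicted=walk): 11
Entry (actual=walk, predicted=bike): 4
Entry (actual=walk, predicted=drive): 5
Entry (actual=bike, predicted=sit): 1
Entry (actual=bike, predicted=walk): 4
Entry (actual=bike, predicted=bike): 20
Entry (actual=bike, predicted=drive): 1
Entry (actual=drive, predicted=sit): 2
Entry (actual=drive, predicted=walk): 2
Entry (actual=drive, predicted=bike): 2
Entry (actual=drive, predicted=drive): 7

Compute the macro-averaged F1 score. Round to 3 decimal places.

Per-class F1 score (2·TP/(2·TP+FP+FN)):
  sit: TP=11, FP=2+1+2=5, FN=3+5+4=12 → 22/39 = 0.5641
  walk: TP=11, FP=3+4+2=9, FN=2+4+5=11 → 22/42 = 0.5238
  bike: TP=20, FP=5+4+2=11, FN=1+4+1=6 → 40/57 = 0.7018
  drive: TP=7, FP=4+5+1=10, FN=2+2+2=6 → 14/30 = 0.4667
Macro-F1 score = mean = (0.5641 + 0.5238 + 0.7018 + 0.4667) / 4 = 0.564

0.564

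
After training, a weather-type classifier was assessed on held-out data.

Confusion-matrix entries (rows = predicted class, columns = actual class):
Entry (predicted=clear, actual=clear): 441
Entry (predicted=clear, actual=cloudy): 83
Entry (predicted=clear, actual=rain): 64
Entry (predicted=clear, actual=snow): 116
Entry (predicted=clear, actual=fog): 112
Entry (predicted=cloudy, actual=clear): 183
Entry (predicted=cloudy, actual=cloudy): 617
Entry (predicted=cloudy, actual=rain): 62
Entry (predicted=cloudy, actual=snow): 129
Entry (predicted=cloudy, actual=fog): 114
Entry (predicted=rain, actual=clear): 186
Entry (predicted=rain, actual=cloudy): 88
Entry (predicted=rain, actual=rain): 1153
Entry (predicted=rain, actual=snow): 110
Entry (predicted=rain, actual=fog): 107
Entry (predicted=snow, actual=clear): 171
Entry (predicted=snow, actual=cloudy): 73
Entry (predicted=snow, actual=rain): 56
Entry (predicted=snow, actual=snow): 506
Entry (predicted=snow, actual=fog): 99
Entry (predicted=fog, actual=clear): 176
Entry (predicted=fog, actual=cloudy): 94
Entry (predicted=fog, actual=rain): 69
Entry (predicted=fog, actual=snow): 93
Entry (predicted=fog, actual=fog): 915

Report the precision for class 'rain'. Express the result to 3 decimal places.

0.701

One-vs-rest for 'rain': TP = diagonal; FP = other classes predicted 'rain'; FN = 'rain' predicted as other.
precision = TP/(TP+FP).
rain: TP=1153, FP=186+88+110+107=491 → 1153/1644 = 0.7013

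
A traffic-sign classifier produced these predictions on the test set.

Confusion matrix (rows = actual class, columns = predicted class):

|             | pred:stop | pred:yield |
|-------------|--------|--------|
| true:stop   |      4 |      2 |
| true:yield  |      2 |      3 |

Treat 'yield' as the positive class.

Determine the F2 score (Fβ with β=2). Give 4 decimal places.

Fβ = (1+β²)·TP / ((1+β²)·TP + β²·FN + FP), with β²=4
= 5·3 / (5·3 + 4·2 + 2) = 0.6000

0.6000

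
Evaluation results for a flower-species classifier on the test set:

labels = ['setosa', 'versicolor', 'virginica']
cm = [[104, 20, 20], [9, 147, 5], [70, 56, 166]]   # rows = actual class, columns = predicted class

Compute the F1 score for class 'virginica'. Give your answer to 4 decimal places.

0.6874

Take TP from the diagonal, FP from the rest of the 'virginica' prediction marginal, FN from the rest of the 'virginica' actual marginal.
F1 score = 2·TP/(2·TP+FP+FN).
virginica: TP=166, FP=20+5=25, FN=70+56=126 → 332/483 = 0.68737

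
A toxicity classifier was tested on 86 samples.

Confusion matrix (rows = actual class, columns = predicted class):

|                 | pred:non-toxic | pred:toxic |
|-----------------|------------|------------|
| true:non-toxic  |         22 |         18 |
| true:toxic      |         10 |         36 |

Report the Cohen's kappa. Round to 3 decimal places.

0.337

Observed agreement pₒ = trace/N = 58/86 = 0.6744
Expected agreement pₑ = Σ (rowᵢ·colᵢ)/N² = (40·32 + 46·54)/86² = 0.5089
κ = (pₒ − pₑ)/(1 − pₑ) = (0.6744 − 0.5089)/(1 − 0.5089) = 0.337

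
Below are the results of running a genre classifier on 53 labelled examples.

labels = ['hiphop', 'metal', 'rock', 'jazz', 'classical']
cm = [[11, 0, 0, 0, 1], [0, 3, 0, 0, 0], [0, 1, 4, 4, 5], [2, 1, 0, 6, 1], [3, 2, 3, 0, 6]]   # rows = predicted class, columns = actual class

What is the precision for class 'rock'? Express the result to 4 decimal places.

Take TP from the diagonal, FP from the rest of the 'rock' prediction marginal, FN from the rest of the 'rock' actual marginal.
precision = TP/(TP+FP).
rock: TP=4, FP=0+1+4+5=10 → 4/14 = 0.28571

0.2857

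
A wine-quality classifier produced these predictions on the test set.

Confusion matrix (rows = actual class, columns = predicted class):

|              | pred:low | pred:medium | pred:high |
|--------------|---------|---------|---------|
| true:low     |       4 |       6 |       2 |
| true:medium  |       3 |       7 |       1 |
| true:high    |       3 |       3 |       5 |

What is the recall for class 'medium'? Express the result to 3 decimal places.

0.636

One-vs-rest for 'medium': TP = diagonal; FP = other classes predicted 'medium'; FN = 'medium' predicted as other.
recall = TP/(TP+FN).
medium: TP=7, FN=3+1=4 → 7/11 = 0.6364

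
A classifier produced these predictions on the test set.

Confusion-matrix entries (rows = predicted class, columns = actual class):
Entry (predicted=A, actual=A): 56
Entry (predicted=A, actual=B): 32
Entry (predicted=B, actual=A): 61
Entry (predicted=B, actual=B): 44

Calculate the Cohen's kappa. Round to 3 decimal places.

Observed agreement pₒ = trace/N = 100/193 = 0.5181
Expected agreement pₑ = Σ (rowᵢ·colᵢ)/N² = (117·88 + 76·105)/193² = 0.4906
κ = (pₒ − pₑ)/(1 − pₑ) = (0.5181 − 0.4906)/(1 − 0.4906) = 0.054

0.054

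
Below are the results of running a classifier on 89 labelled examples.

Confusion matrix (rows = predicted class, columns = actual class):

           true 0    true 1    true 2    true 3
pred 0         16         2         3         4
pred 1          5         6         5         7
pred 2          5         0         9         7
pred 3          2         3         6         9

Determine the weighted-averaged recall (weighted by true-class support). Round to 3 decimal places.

Per-class recall (TP/(TP+FN)):
  0: TP=16, FN=5+5+2=12 → 16/28 = 0.5714
  1: TP=6, FN=2+0+3=5 → 6/11 = 0.5455
  2: TP=9, FN=3+5+6=14 → 9/23 = 0.3913
  3: TP=9, FN=4+7+7=18 → 9/27 = 0.3333
Weighted-recall = Σ (supportᵢ/N)·recallᵢ with N=89: (28/89)·0.5714 + (11/89)·0.5455 + (23/89)·0.3913 + (27/89)·0.3333 = 0.449

0.449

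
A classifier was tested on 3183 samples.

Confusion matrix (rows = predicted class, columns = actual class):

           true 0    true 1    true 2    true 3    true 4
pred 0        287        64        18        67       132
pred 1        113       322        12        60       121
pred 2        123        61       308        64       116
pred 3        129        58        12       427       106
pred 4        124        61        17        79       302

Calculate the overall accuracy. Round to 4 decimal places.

0.5171

Accuracy = trace / total = (287+322+308+427+302=1646) / 3183 = 1646/3183 = 0.5171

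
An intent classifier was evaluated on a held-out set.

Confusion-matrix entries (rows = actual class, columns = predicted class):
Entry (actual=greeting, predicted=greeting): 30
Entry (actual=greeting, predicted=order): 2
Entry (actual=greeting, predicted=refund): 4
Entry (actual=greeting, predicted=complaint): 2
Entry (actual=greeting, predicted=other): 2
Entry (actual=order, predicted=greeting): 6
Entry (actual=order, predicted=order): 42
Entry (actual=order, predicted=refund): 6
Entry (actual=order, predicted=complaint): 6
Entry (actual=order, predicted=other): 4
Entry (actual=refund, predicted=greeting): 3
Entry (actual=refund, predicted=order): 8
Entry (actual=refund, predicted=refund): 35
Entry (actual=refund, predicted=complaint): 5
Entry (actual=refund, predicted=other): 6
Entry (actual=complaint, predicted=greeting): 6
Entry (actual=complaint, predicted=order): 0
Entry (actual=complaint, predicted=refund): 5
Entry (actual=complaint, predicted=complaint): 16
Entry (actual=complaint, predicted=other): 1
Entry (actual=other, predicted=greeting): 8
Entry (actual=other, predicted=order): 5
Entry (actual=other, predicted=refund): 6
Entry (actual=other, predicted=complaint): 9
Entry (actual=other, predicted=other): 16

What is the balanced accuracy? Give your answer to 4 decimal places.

Balanced accuracy = mean of per-class recall.
  greeting: recall = 30/40 = 0.75000
  order: recall = 42/64 = 0.65625
  refund: recall = 35/57 = 0.61404
  complaint: recall = 16/28 = 0.57143
  other: recall = 16/44 = 0.36364
Mean = (0.75000 + 0.65625 + 0.61404 + 0.57143 + 0.36364) / 5 = 0.5911

0.5911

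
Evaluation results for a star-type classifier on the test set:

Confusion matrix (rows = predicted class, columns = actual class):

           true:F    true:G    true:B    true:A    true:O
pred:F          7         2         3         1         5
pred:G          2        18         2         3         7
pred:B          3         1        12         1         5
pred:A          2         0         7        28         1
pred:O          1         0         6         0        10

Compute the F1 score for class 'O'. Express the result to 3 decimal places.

Treat 'O' as positive and all other classes as negative.
F1 score = 2·TP/(2·TP+FP+FN).
O: TP=10, FP=1+0+6+0=7, FN=5+7+5+1=18 → 20/45 = 0.4444

0.444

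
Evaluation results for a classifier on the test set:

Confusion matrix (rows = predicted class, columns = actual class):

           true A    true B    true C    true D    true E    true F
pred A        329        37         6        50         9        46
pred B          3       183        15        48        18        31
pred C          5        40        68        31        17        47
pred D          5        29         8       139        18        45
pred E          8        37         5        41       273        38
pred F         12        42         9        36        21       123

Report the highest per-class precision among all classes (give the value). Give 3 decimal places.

0.690

Per-class precision (TP/(TP+FP)):
  A: TP=329, FP=37+6+50+9+46=148 → 329/477 = 0.6897
  B: TP=183, FP=3+15+48+18+31=115 → 183/298 = 0.6141
  C: TP=68, FP=5+40+31+17+47=140 → 68/208 = 0.3269
  D: TP=139, FP=5+29+8+18+45=105 → 139/244 = 0.5697
  E: TP=273, FP=8+37+5+41+38=129 → 273/402 = 0.6791
  F: TP=123, FP=12+42+9+36+21=120 → 123/243 = 0.5062
Highest is class 'A' with precision = 0.690.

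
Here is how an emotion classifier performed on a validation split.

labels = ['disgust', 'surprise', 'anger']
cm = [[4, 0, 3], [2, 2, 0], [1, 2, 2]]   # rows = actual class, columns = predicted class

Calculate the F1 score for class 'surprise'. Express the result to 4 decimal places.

0.5000

One-vs-rest for 'surprise': TP = diagonal; FP = other classes predicted 'surprise'; FN = 'surprise' predicted as other.
F1 score = 2·TP/(2·TP+FP+FN).
surprise: TP=2, FP=0+2=2, FN=2+0=2 → 4/8 = 0.50000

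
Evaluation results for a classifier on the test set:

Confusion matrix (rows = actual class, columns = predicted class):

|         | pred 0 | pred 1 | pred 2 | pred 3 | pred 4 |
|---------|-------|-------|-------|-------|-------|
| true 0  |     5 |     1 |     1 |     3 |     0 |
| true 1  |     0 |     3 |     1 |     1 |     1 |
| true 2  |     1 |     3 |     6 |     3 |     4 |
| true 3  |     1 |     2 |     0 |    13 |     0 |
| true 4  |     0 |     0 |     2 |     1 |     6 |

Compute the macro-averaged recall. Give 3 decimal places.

0.566

Per-class recall (TP/(TP+FN)):
  0: TP=5, FN=1+1+3+0=5 → 5/10 = 0.5000
  1: TP=3, FN=0+1+1+1=3 → 3/6 = 0.5000
  2: TP=6, FN=1+3+3+4=11 → 6/17 = 0.3529
  3: TP=13, FN=1+2+0+0=3 → 13/16 = 0.8125
  4: TP=6, FN=0+0+2+1=3 → 6/9 = 0.6667
Macro-recall = mean = (0.5000 + 0.5000 + 0.3529 + 0.8125 + 0.6667) / 5 = 0.566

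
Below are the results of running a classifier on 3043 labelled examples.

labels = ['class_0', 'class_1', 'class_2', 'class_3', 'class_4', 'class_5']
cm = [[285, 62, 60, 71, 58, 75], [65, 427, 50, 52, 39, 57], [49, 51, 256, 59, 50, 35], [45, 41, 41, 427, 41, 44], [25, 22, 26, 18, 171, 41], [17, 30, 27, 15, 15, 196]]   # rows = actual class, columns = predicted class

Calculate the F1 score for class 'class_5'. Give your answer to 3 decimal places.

F1 score = 2·TP/(2·TP+FP+FN).
class_5: TP=196, FP=75+57+35+44+41=252, FN=17+30+27+15+15=104 → 392/748 = 0.5241

0.524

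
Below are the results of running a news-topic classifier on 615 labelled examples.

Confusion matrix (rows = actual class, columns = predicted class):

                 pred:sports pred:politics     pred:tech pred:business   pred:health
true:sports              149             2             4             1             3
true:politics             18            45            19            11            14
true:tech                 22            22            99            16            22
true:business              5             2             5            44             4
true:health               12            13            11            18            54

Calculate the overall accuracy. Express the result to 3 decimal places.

Accuracy = trace / total = (149+45+99+44+54=391) / 615 = 391/615 = 0.636

0.636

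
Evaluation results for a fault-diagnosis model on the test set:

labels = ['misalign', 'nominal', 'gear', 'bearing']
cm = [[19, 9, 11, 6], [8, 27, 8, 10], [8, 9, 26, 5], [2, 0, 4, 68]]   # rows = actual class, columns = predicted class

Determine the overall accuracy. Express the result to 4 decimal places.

0.6364

Accuracy = trace / total = (19+27+26+68=140) / 220 = 140/220 = 0.6364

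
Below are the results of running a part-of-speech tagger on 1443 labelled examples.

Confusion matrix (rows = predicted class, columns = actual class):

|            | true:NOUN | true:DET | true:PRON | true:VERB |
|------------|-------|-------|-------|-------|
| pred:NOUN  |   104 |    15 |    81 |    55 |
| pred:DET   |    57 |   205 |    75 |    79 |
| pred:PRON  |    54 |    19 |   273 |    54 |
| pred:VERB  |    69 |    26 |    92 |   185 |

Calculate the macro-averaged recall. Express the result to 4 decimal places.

0.5399

Per-class recall (TP/(TP+FN)):
  NOUN: TP=104, FN=57+54+69=180 → 104/284 = 0.36620
  DET: TP=205, FN=15+19+26=60 → 205/265 = 0.77358
  PRON: TP=273, FN=81+75+92=248 → 273/521 = 0.52399
  VERB: TP=185, FN=55+79+54=188 → 185/373 = 0.49598
Macro-recall = mean = (0.36620 + 0.77358 + 0.52399 + 0.49598) / 4 = 0.5399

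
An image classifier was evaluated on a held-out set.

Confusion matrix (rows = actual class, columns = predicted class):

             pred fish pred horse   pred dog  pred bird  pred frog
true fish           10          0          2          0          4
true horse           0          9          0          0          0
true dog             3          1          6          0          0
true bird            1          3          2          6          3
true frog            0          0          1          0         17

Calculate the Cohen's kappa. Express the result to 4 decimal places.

Observed agreement pₒ = trace/N = 48/68 = 0.70588
Expected agreement pₑ = Σ (rowᵢ·colᵢ)/N² = (16·14 + 9·13 + 10·11 + 15·6 + 18·24)/68² = 0.21042
κ = (pₒ − pₑ)/(1 − pₑ) = (0.70588 − 0.21042)/(1 − 0.21042) = 0.6275

0.6275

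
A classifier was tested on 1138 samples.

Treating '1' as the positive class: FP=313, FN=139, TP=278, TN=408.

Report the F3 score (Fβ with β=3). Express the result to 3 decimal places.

Fβ = (1+β²)·TP / ((1+β²)·TP + β²·FN + FP), with β²=9
= 10·278 / (10·278 + 9·139 + 313) = 0.640

0.640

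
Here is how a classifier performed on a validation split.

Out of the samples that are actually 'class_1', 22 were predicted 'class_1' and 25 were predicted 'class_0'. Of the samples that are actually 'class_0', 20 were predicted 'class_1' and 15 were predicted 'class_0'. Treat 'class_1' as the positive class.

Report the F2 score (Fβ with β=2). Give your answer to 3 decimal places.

0.478

Fβ = (1+β²)·TP / ((1+β²)·TP + β²·FN + FP), with β²=4
= 5·22 / (5·22 + 4·25 + 20) = 0.478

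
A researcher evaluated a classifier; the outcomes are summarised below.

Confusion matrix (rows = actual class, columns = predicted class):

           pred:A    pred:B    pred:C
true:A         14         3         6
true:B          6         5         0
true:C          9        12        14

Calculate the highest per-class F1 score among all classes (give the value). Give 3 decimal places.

Per-class F1 score (2·TP/(2·TP+FP+FN)):
  A: TP=14, FP=6+9=15, FN=3+6=9 → 28/52 = 0.5385
  B: TP=5, FP=3+12=15, FN=6+0=6 → 10/31 = 0.3226
  C: TP=14, FP=6+0=6, FN=9+12=21 → 28/55 = 0.5091
Highest is class 'A' with F1 score = 0.538.

0.538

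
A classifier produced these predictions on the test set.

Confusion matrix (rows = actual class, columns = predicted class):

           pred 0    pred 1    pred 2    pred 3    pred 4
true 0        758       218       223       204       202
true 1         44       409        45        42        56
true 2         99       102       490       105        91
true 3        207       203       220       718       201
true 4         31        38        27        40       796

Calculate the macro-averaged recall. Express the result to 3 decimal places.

Per-class recall (TP/(TP+FN)):
  0: TP=758, FN=218+223+204+202=847 → 758/1605 = 0.4723
  1: TP=409, FN=44+45+42+56=187 → 409/596 = 0.6862
  2: TP=490, FN=99+102+105+91=397 → 490/887 = 0.5524
  3: TP=718, FN=207+203+220+201=831 → 718/1549 = 0.4635
  4: TP=796, FN=31+38+27+40=136 → 796/932 = 0.8541
Macro-recall = mean = (0.4723 + 0.6862 + 0.5524 + 0.4635 + 0.8541) / 5 = 0.606

0.606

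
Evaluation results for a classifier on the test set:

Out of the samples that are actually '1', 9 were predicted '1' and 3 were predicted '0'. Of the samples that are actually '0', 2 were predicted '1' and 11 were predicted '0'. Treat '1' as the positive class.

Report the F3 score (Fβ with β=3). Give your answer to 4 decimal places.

Fβ = (1+β²)·TP / ((1+β²)·TP + β²·FN + FP), with β²=9
= 10·9 / (10·9 + 9·3 + 2) = 0.7563

0.7563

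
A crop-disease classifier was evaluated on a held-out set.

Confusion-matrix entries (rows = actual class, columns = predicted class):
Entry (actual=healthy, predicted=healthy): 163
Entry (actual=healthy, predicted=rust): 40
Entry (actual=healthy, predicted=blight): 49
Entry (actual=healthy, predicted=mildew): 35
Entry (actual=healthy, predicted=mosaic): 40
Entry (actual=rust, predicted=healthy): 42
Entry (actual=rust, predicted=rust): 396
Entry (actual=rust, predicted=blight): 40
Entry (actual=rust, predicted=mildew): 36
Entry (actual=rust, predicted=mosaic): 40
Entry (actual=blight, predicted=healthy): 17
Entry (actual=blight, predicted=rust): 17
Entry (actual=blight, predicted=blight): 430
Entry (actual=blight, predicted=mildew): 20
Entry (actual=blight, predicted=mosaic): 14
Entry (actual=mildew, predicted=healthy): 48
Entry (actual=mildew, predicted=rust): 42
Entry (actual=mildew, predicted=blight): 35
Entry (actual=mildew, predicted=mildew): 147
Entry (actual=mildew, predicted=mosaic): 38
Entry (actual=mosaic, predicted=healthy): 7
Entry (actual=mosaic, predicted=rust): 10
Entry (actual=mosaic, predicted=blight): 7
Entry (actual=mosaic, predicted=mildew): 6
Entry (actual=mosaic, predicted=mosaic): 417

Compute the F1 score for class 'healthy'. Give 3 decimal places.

0.540

One-vs-rest for 'healthy': TP = diagonal; FP = other classes predicted 'healthy'; FN = 'healthy' predicted as other.
F1 score = 2·TP/(2·TP+FP+FN).
healthy: TP=163, FP=42+17+48+7=114, FN=40+49+35+40=164 → 326/604 = 0.5397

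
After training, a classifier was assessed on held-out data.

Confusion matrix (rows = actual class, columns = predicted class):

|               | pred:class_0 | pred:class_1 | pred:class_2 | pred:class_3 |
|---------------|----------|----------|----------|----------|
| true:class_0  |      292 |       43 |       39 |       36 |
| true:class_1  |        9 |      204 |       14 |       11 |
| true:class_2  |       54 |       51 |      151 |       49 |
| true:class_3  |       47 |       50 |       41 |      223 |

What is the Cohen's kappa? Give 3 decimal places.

Observed agreement pₒ = trace/N = 870/1314 = 0.6621
Expected agreement pₑ = Σ (rowᵢ·colᵢ)/N² = (410·402 + 238·348 + 305·245 + 361·319)/1314² = 0.2534
κ = (pₒ − pₑ)/(1 − pₑ) = (0.6621 − 0.2534)/(1 − 0.2534) = 0.547

0.547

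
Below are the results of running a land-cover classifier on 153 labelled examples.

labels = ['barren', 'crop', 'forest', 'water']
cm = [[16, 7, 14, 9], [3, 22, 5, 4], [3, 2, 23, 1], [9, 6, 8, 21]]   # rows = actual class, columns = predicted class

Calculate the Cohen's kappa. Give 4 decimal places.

0.3875

Observed agreement pₒ = trace/N = 82/153 = 0.53595
Expected agreement pₑ = Σ (rowᵢ·colᵢ)/N² = (46·31 + 34·37 + 29·50 + 44·35)/153² = 0.24239
κ = (pₒ − pₑ)/(1 − pₑ) = (0.53595 − 0.24239)/(1 − 0.24239) = 0.3875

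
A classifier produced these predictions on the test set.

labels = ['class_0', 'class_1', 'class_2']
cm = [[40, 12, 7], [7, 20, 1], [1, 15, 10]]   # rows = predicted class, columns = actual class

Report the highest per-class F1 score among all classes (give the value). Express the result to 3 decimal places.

0.748

Per-class F1 score (2·TP/(2·TP+FP+FN)):
  class_0: TP=40, FP=12+7=19, FN=7+1=8 → 80/107 = 0.7477
  class_1: TP=20, FP=7+1=8, FN=12+15=27 → 40/75 = 0.5333
  class_2: TP=10, FP=1+15=16, FN=7+1=8 → 20/44 = 0.4545
Highest is class 'class_0' with F1 score = 0.748.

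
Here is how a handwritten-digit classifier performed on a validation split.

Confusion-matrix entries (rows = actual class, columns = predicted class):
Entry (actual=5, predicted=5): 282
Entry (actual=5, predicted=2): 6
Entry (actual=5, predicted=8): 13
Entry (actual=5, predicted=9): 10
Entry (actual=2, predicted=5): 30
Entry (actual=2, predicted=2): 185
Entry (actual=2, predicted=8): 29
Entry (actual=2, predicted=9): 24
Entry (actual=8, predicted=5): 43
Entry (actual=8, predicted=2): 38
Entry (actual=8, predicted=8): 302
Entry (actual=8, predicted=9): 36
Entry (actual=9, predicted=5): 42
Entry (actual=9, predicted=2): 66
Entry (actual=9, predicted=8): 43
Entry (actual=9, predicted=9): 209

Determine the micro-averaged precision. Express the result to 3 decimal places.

Micro-averaging pools counts across classes: ΣTP=978, ΣFP=380, ΣFN=380.
Micro-precision = TP/(TP+FP) on pooled counts = 0.720 (equals overall accuracy in single-label multiclass).

0.720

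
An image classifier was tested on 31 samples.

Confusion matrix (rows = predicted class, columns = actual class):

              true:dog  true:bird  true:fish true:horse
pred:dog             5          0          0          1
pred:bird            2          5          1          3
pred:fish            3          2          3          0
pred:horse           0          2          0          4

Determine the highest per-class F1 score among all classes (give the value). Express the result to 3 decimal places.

0.625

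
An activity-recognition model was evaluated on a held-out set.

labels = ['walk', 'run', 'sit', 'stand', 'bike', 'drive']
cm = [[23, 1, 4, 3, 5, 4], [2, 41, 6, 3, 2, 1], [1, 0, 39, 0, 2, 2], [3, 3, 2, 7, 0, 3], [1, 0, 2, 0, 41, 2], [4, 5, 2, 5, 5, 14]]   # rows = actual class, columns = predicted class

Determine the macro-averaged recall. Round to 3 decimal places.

0.648

Per-class recall (TP/(TP+FN)):
  walk: TP=23, FN=1+4+3+5+4=17 → 23/40 = 0.5750
  run: TP=41, FN=2+6+3+2+1=14 → 41/55 = 0.7455
  sit: TP=39, FN=1+0+0+2+2=5 → 39/44 = 0.8864
  stand: TP=7, FN=3+3+2+0+3=11 → 7/18 = 0.3889
  bike: TP=41, FN=1+0+2+0+2=5 → 41/46 = 0.8913
  drive: TP=14, FN=4+5+2+5+5=21 → 14/35 = 0.4000
Macro-recall = mean = (0.5750 + 0.7455 + 0.8864 + 0.3889 + 0.8913 + 0.4000) / 6 = 0.648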